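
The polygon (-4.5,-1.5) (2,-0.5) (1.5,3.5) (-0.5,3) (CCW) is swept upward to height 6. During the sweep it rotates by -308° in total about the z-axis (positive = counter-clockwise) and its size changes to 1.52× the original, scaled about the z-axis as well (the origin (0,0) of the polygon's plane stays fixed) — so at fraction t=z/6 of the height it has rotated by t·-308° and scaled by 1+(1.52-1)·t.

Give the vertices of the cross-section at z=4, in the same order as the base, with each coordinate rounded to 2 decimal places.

Cross-section at z=4: (6.34,-0.77) (-2.15,1.76) (-3.84,-3.40) (-1.12,-3.94)

t = z/height = 4/6 = 0.666667
s = 1 + (scale-1)·z/height = 1 + (1.52-1)·4/6 = 1.346667
θ = twist·z/height = -308°·4/6 = -205.3333° = -3.583743 rad
cos θ = -0.903834, sin θ = 0.427884 (intermediates below are computed at full precision and shown rounded to 5 d.p.)
v1: (-4.5,-1.5) → rotate → (4.70908,-0.56973) → ×s → (6.34156,-0.76723) → (6.34,-0.77)
v2: (2,-0.5) → rotate → (-1.59373,1.30768) → ×s → (-2.14622,1.76102) → (-2.15,1.76)
v3: (1.5,3.5) → rotate → (-2.85334,-2.52159) → ×s → (-3.84250,-3.39574) → (-3.84,-3.40)
v4: (-0.5,3) → rotate → (-0.83173,-2.92544) → ×s → (-1.12007,-3.93960) → (-1.12,-3.94)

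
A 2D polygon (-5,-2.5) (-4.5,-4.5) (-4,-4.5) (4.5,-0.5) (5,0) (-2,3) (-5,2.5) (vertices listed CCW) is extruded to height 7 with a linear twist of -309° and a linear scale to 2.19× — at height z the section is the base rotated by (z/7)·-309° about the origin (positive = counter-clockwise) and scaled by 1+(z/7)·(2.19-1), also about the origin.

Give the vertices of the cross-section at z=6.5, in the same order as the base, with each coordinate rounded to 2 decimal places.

t = z/height = 6.5/7 = 0.928571
s = 1 + (scale-1)·z/height = 1 + (2.19-1)·6.5/7 = 2.105000
θ = twist·z/height = -309°·6.5/7 = -286.9286° = -5.007848 rad
cos θ = 0.291179, sin θ = 0.956669 (intermediates below are computed at full precision and shown rounded to 5 d.p.)
v1: (-5,-2.5) → rotate → (0.93577,-5.51129) → ×s → (1.96981,-11.60127) → (1.97,-11.60)
v2: (-4.5,-4.5) → rotate → (2.99470,-5.61532) → ×s → (6.30385,-11.82024) → (6.30,-11.82)
v3: (-4,-4.5) → rotate → (3.14029,-5.13698) → ×s → (6.61031,-10.81334) → (6.61,-10.81)
v4: (4.5,-0.5) → rotate → (1.78864,4.15942) → ×s → (3.76509,8.75558) → (3.77,8.76)
v5: (5,0) → rotate → (1.45590,4.78334) → ×s → (3.06466,10.06894) → (3.06,10.07)
v6: (-2,3) → rotate → (-3.45236,-1.03980) → ×s → (-7.26723,-2.18878) → (-7.27,-2.19)
v7: (-5,2.5) → rotate → (-3.84757,-4.05539) → ×s → (-8.09913,-8.53660) → (-8.10,-8.54)

Cross-section at z=6.5: (1.97,-11.60) (6.30,-11.82) (6.61,-10.81) (3.77,8.76) (3.06,10.07) (-7.27,-2.19) (-8.10,-8.54)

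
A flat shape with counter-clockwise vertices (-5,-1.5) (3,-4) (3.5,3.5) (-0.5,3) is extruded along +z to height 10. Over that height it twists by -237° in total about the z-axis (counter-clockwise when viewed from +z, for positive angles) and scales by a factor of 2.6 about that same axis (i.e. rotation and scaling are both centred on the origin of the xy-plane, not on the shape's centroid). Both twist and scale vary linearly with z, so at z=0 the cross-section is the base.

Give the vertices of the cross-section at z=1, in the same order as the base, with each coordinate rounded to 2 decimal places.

Cross-section at z=1: (-6.01,0.74) (1.32,-5.65) (5.35,2.09) (0.87,3.42)

t = z/height = 1/10 = 0.1
s = 1 + (scale-1)·z/height = 1 + (2.6-1)·1/10 = 1.160000
θ = twist·z/height = -237°·1/10 = -23.7000° = -0.413643 rad
cos θ = 0.915663, sin θ = -0.401948 (intermediates below are computed at full precision and shown rounded to 5 d.p.)
v1: (-5,-1.5) → rotate → (-5.18123,0.63624) → ×s → (-6.01023,0.73804) → (-6.01,0.74)
v2: (3,-4) → rotate → (1.13920,-4.86849) → ×s → (1.32147,-5.64745) → (1.32,-5.65)
v3: (3.5,3.5) → rotate → (4.61164,1.79800) → ×s → (5.34950,2.08568) → (5.35,2.09)
v4: (-0.5,3) → rotate → (0.74801,2.94796) → ×s → (0.86769,3.41964) → (0.87,3.42)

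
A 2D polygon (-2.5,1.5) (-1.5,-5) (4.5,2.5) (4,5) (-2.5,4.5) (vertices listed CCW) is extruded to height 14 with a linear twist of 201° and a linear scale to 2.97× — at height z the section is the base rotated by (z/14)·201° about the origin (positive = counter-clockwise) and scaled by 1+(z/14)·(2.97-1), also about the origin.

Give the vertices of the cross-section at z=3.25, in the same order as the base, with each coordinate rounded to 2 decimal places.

Cross-section at z=3.25: (-4.09,-1.15) (3.80,-6.59) (1.85,7.27) (-1.30,9.24) (-7.27,1.85)

t = z/height = 3.25/14 = 0.232143
s = 1 + (scale-1)·z/height = 1 + (2.97-1)·3.25/14 = 1.457321
θ = twist·z/height = 201°·3.25/14 = 46.6607° = 0.814383 rad
cos θ = 0.686317, sin θ = 0.727302 (intermediates below are computed at full precision and shown rounded to 5 d.p.)
v1: (-2.5,1.5) → rotate → (-2.80675,-0.78878) → ×s → (-4.09033,-1.14951) → (-4.09,-1.15)
v2: (-1.5,-5) → rotate → (2.60704,-4.52254) → ×s → (3.79929,-6.59079) → (3.80,-6.59)
v3: (4.5,2.5) → rotate → (1.27017,4.98865) → ×s → (1.85105,7.27007) → (1.85,7.27)
v4: (4,5) → rotate → (-0.89124,6.34080) → ×s → (-1.29883,9.24058) → (-1.30,9.24)
v5: (-2.5,4.5) → rotate → (-4.98865,1.27017) → ×s → (-7.27007,1.85105) → (-7.27,1.85)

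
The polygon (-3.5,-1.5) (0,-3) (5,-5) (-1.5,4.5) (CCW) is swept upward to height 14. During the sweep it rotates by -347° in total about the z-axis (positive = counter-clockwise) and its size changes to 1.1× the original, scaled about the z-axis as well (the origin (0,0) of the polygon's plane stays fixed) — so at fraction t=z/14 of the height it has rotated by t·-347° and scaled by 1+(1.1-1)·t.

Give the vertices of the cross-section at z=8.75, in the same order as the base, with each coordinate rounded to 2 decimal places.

Cross-section at z=8.75: (3.93,-0.96) (1.91,2.55) (-1.06,7.44) (-1.59,-4.78)

t = z/height = 8.75/14 = 0.625
s = 1 + (scale-1)·z/height = 1 + (1.1-1)·8.75/14 = 1.062500
θ = twist·z/height = -347°·8.75/14 = -216.8750° = -3.785183 rad
cos θ = -0.799947, sin θ = 0.600071 (intermediates below are computed at full precision and shown rounded to 5 d.p.)
v1: (-3.5,-1.5) → rotate → (3.69992,-0.90033) → ×s → (3.93116,-0.95660) → (3.93,-0.96)
v2: (0,-3) → rotate → (1.80021,2.39984) → ×s → (1.91273,2.54983) → (1.91,2.55)
v3: (5,-5) → rotate → (-0.99938,7.00009) → ×s → (-1.06184,7.43759) → (-1.06,7.44)
v4: (-1.5,4.5) → rotate → (-1.50040,-4.49987) → ×s → (-1.59418,-4.78111) → (-1.59,-4.78)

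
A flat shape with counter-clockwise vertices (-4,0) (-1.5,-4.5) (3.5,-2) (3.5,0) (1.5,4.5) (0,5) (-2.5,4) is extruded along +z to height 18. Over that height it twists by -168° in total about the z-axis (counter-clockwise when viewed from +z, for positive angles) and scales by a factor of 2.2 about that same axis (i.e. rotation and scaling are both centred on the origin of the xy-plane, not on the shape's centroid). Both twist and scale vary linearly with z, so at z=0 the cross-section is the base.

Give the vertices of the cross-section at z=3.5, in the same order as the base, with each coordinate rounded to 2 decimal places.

Cross-section at z=3.5: (-4.15,2.66) (-4.55,-3.67) (2.30,-4.41) (3.63,-2.33) (4.55,3.67) (3.33,5.19) (0.07,5.82)

t = z/height = 3.5/18 = 0.194444
s = 1 + (scale-1)·z/height = 1 + (2.2-1)·3.5/18 = 1.233333
θ = twist·z/height = -168°·3.5/18 = -32.6667° = -0.570141 rad
cos θ = 0.841825, sin θ = -0.539751 (intermediates below are computed at full precision and shown rounded to 5 d.p.)
v1: (-4,0) → rotate → (-3.36730,2.15900) → ×s → (-4.15300,2.66277) → (-4.15,2.66)
v2: (-1.5,-4.5) → rotate → (-3.69162,-2.97859) → ×s → (-4.55299,-3.67359) → (-4.55,-3.67)
v3: (3.5,-2) → rotate → (1.86689,-3.57278) → ×s → (2.30249,-4.40643) → (2.30,-4.41)
v4: (3.5,0) → rotate → (2.94639,-1.88913) → ×s → (3.63388,-2.32992) → (3.63,-2.33)
v5: (1.5,4.5) → rotate → (3.69162,2.97859) → ×s → (4.55299,3.67359) → (4.55,3.67)
v6: (0,5) → rotate → (2.69875,4.20912) → ×s → (3.32846,5.19125) → (3.33,5.19)
v7: (-2.5,4) → rotate → (0.05444,4.71668) → ×s → (0.06714,5.81723) → (0.07,5.82)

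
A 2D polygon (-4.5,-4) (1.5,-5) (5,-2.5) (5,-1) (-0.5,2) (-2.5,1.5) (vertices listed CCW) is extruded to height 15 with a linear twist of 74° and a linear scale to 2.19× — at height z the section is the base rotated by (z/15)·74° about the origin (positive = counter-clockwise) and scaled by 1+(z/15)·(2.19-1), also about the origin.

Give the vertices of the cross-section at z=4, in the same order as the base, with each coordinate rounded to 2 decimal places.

t = z/height = 4/15 = 0.266667
s = 1 + (scale-1)·z/height = 1 + (2.19-1)·4/15 = 1.317333
θ = twist·z/height = 74°·4/15 = 19.7333° = 0.344412 rad
cos θ = 0.941274, sin θ = 0.337643 (intermediates below are computed at full precision and shown rounded to 5 d.p.)
v1: (-4.5,-4) → rotate → (-2.88516,-5.28449) → ×s → (-3.80072,-6.96144) → (-3.80,-6.96)
v2: (1.5,-5) → rotate → (3.10013,-4.19991) → ×s → (4.08390,-5.53268) → (4.08,-5.53)
v3: (5,-2.5) → rotate → (5.55048,-0.66497) → ×s → (7.31183,-0.87599) → (7.31,-0.88)
v4: (5,-1) → rotate → (5.04401,0.74694) → ×s → (6.64465,0.98397) → (6.64,0.98)
v5: (-0.5,2) → rotate → (-1.14592,1.71373) → ×s → (-1.50956,2.25755) → (-1.51,2.26)
v6: (-2.5,1.5) → rotate → (-2.85965,0.56780) → ×s → (-3.76711,0.74799) → (-3.77,0.75)

Cross-section at z=4: (-3.80,-6.96) (4.08,-5.53) (7.31,-0.88) (6.64,0.98) (-1.51,2.26) (-3.77,0.75)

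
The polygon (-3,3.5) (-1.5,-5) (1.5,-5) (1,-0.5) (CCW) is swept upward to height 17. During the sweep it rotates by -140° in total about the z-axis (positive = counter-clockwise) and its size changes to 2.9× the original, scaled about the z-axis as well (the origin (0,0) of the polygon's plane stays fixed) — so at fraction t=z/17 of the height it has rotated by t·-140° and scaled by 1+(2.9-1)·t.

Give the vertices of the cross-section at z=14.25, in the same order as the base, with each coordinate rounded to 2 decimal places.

Cross-section at z=14.25: (11.63,2.74) (-9.73,9.41) (-13.30,2.50) (-2.34,-1.71)

t = z/height = 14.25/17 = 0.838235
s = 1 + (scale-1)·z/height = 1 + (2.9-1)·14.25/17 = 2.592647
θ = twist·z/height = -140°·14.25/17 = -117.3529° = -2.048195 rad
cos θ = -0.459470, sin θ = -0.888193 (intermediates below are computed at full precision and shown rounded to 5 d.p.)
v1: (-3,3.5) → rotate → (4.48709,1.05643) → ×s → (11.63343,2.73896) → (11.63,2.74)
v2: (-1.5,-5) → rotate → (-3.75176,3.62964) → ×s → (-9.72699,9.41038) → (-9.73,9.41)
v3: (1.5,-5) → rotate → (-5.13017,0.96506) → ×s → (-13.30072,2.50207) → (-13.30,2.50)
v4: (1,-0.5) → rotate → (-0.90357,-0.65846) → ×s → (-2.34263,-1.70715) → (-2.34,-1.71)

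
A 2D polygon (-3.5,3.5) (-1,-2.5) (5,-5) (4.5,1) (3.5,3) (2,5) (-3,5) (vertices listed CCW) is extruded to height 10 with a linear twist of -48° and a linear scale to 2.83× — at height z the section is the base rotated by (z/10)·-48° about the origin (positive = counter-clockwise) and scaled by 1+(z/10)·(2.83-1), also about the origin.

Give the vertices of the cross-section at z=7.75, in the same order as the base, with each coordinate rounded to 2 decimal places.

t = z/height = 7.75/10 = 0.775
s = 1 + (scale-1)·z/height = 1 + (2.83-1)·7.75/10 = 2.418250
θ = twist·z/height = -48°·7.75/10 = -37.2000° = -0.649262 rad
cos θ = 0.796530, sin θ = -0.604599 (intermediates below are computed at full precision and shown rounded to 5 d.p.)
v1: (-3.5,3.5) → rotate → (-0.67176,4.90395) → ×s → (-1.62448,11.85898) → (-1.62,11.86)
v2: (-1,-2.5) → rotate → (-2.30803,-1.38673) → ×s → (-5.58139,-3.35345) → (-5.58,-3.35)
v3: (5,-5) → rotate → (0.95965,-7.00565) → ×s → (2.32068,-16.94140) → (2.32,-16.94)
v4: (4.5,1) → rotate → (4.18898,-1.92417) → ×s → (10.13001,-4.65311) → (10.13,-4.65)
v5: (3.5,3) → rotate → (4.60165,0.27349) → ×s → (11.12795,0.66137) → (11.13,0.66)
v6: (2,5) → rotate → (4.61606,2.77345) → ×s → (11.16278,6.70690) → (11.16,6.71)
v7: (-3,5) → rotate → (0.63341,5.79645) → ×s → (1.53173,14.01726) → (1.53,14.02)

Cross-section at z=7.75: (-1.62,11.86) (-5.58,-3.35) (2.32,-16.94) (10.13,-4.65) (11.13,0.66) (11.16,6.71) (1.53,14.02)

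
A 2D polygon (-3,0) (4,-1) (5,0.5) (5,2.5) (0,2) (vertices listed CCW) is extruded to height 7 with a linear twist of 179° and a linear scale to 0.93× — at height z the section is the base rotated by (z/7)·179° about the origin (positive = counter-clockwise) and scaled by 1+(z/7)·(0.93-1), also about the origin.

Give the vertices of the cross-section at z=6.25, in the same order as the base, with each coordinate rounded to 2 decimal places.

t = z/height = 6.25/7 = 0.892857
s = 1 + (scale-1)·z/height = 1 + (0.93-1)·6.25/7 = 0.937500
θ = twist·z/height = 179°·6.25/7 = 159.8214° = 2.789410 rad
cos θ = -0.938622, sin θ = 0.344947 (intermediates below are computed at full precision and shown rounded to 5 d.p.)
v1: (-3,0) → rotate → (2.81587,-1.03484) → ×s → (2.63987,-0.97016) → (2.64,-0.97)
v2: (4,-1) → rotate → (-3.40954,2.31841) → ×s → (-3.19644,2.17351) → (-3.20,2.17)
v3: (5,0.5) → rotate → (-4.86558,1.25542) → ×s → (-4.56149,1.17696) → (-4.56,1.18)
v4: (5,2.5) → rotate → (-5.55548,-0.62182) → ×s → (-5.20826,-0.58296) → (-5.21,-0.58)
v5: (0,2) → rotate → (-0.68989,-1.87724) → ×s → (-0.64678,-1.75992) → (-0.65,-1.76)

Cross-section at z=6.25: (2.64,-0.97) (-3.20,2.17) (-4.56,1.18) (-5.21,-0.58) (-0.65,-1.76)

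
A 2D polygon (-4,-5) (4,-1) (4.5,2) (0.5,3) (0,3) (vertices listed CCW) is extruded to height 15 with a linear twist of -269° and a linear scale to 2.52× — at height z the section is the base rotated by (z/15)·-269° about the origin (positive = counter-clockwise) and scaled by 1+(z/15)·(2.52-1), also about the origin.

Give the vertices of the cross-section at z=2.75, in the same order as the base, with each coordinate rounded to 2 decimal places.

Cross-section at z=2.75: (-8.18,-0.29) (2.36,-4.71) (5.69,-2.70) (3.33,2.02) (2.91,2.50)

t = z/height = 2.75/15 = 0.183333
s = 1 + (scale-1)·z/height = 1 + (2.52-1)·2.75/15 = 1.278667
θ = twist·z/height = -269°·2.75/15 = -49.3167° = -0.860738 rad
cos θ = 0.651878, sin θ = -0.758324 (intermediates below are computed at full precision and shown rounded to 5 d.p.)
v1: (-4,-5) → rotate → (-6.39913,-0.22609) → ×s → (-8.18236,-0.28910) → (-8.18,-0.29)
v2: (4,-1) → rotate → (1.84919,-3.68517) → ×s → (2.36449,-4.71211) → (2.36,-4.71)
v3: (4.5,2) → rotate → (4.45010,-2.10870) → ×s → (5.69019,-2.69633) → (5.69,-2.70)
v4: (0.5,3) → rotate → (2.60091,1.57647) → ×s → (3.32570,2.01578) → (3.33,2.02)
v5: (0,3) → rotate → (2.27497,1.95563) → ×s → (2.90893,2.50060) → (2.91,2.50)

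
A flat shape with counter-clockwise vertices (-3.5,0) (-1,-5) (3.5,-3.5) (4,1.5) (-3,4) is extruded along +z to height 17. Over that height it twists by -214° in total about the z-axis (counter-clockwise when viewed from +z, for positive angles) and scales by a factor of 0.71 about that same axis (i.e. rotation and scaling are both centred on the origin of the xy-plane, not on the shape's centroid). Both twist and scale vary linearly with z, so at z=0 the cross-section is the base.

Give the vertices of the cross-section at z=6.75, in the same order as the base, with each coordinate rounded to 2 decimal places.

Cross-section at z=6.75: (-0.27,3.09) (-4.48,0.49) (-2.81,-3.36) (1.63,-3.41) (3.29,2.95)

t = z/height = 6.75/17 = 0.397059
s = 1 + (scale-1)·z/height = 1 + (0.71-1)·6.75/17 = 0.884853
θ = twist·z/height = -214°·6.75/17 = -84.9706° = -1.483017 rad
cos θ = 0.087667, sin θ = -0.996150 (intermediates below are computed at full precision and shown rounded to 5 d.p.)
v1: (-3.5,0) → rotate → (-0.30683,3.48652) → ×s → (-0.27150,3.08506) → (-0.27,3.09)
v2: (-1,-5) → rotate → (-5.06842,0.55781) → ×s → (-4.48480,0.49358) → (-4.48,0.49)
v3: (3.5,-3.5) → rotate → (-3.17969,-3.79336) → ×s → (-2.81356,-3.35657) → (-2.81,-3.36)
v4: (4,1.5) → rotate → (1.84489,-3.85310) → ×s → (1.63246,-3.40943) → (1.63,-3.41)
v5: (-3,4) → rotate → (3.72160,3.33912) → ×s → (3.29307,2.95463) → (3.29,2.95)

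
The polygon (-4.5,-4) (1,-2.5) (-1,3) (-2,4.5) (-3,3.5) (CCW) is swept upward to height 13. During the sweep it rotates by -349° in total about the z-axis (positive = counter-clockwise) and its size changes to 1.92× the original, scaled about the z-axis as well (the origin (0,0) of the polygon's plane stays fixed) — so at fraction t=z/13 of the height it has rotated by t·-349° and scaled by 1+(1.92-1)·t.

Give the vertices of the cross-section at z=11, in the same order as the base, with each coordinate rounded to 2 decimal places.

Cross-section at z=11: (3.01,-10.28) (4.78,-0.29) (-5.58,0.67) (-8.76,0.21) (-7.91,-2.16)

t = z/height = 11/13 = 0.846154
s = 1 + (scale-1)·z/height = 1 + (1.92-1)·11/13 = 1.778462
θ = twist·z/height = -349°·11/13 = -295.3077° = -5.154092 rad
cos θ = 0.427479, sin θ = 0.904025 (intermediates below are computed at full precision and shown rounded to 5 d.p.)
v1: (-4.5,-4) → rotate → (1.69244,-5.77803) → ×s → (3.00995,-10.27600) → (3.01,-10.28)
v2: (1,-2.5) → rotate → (2.68754,-0.16467) → ×s → (4.77969,-0.29286) → (4.78,-0.29)
v3: (-1,3) → rotate → (-3.13955,0.37841) → ×s → (-5.58358,0.67299) → (-5.58,0.67)
v4: (-2,4.5) → rotate → (-4.92307,0.11561) → ×s → (-8.75549,0.20560) → (-8.76,0.21)
v5: (-3,3.5) → rotate → (-4.44653,-1.21590) → ×s → (-7.90798,-2.16243) → (-7.91,-2.16)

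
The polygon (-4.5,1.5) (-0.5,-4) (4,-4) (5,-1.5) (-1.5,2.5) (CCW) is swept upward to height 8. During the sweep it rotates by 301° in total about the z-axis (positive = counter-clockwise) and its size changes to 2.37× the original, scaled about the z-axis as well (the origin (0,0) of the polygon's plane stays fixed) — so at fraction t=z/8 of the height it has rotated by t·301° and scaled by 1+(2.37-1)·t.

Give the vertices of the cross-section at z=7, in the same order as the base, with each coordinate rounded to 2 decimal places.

Cross-section at z=7: (4.42,9.45) (-8.61,2.11) (-9.75,-7.72) (-4.54,-10.54) (5.84,2.64)

t = z/height = 7/8 = 0.875
s = 1 + (scale-1)·z/height = 1 + (2.37-1)·7/8 = 2.198750
θ = twist·z/height = 301°·7/8 = 263.3750° = 4.596761 rad
cos θ = -0.115371, sin θ = -0.993323 (intermediates below are computed at full precision and shown rounded to 5 d.p.)
v1: (-4.5,1.5) → rotate → (2.00915,4.29690) → ×s → (4.41762,9.44780) → (4.42,9.45)
v2: (-0.5,-4) → rotate → (-3.91560,0.95814) → ×s → (-8.60944,2.10672) → (-8.61,2.11)
v3: (4,-4) → rotate → (-4.43477,-3.51181) → ×s → (-9.75096,-7.72159) → (-9.75,-7.72)
v4: (5,-1.5) → rotate → (-2.06684,-4.79356) → ×s → (-4.54446,-10.53983) → (-4.54,-10.54)
v5: (-1.5,2.5) → rotate → (2.65636,1.20156) → ×s → (5.84068,2.64192) → (5.84,2.64)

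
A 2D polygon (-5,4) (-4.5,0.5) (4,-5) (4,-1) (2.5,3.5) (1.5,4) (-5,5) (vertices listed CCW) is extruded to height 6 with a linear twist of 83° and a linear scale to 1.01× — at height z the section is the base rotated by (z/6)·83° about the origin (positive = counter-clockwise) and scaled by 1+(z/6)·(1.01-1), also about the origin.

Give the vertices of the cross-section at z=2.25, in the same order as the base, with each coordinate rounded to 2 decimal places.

t = z/height = 2.25/6 = 0.375
s = 1 + (scale-1)·z/height = 1 + (1.01-1)·2.25/6 = 1.003750
θ = twist·z/height = 83°·2.25/6 = 31.1250° = 0.543234 rad
cos θ = 0.856042, sin θ = 0.516907 (intermediates below are computed at full precision and shown rounded to 5 d.p.)
v1: (-5,4) → rotate → (-6.34784,0.83963) → ×s → (-6.37164,0.84278) → (-6.37,0.84)
v2: (-4.5,0.5) → rotate → (-4.11064,-1.89806) → ×s → (-4.12606,-1.90518) → (-4.13,-1.91)
v3: (4,-5) → rotate → (6.00870,-2.21258) → ×s → (6.03123,-2.22088) → (6.03,-2.22)
v4: (4,-1) → rotate → (3.94107,1.21159) → ×s → (3.95585,1.21613) → (3.96,1.22)
v5: (2.5,3.5) → rotate → (0.33093,4.28841) → ×s → (0.33217,4.30449) → (0.33,4.30)
v6: (1.5,4) → rotate → (-0.78357,4.19953) → ×s → (-0.78650,4.21528) → (-0.79,4.22)
v7: (-5,5) → rotate → (-6.86474,1.69567) → ×s → (-6.89049,1.70203) → (-6.89,1.70)

Cross-section at z=2.25: (-6.37,0.84) (-4.13,-1.91) (6.03,-2.22) (3.96,1.22) (0.33,4.30) (-0.79,4.22) (-6.89,1.70)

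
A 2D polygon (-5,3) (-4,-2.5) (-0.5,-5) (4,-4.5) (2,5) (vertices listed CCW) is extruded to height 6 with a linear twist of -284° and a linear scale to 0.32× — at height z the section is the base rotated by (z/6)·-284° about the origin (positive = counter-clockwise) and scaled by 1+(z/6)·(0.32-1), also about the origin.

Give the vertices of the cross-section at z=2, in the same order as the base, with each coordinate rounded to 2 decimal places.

t = z/height = 2/6 = 0.333333
s = 1 + (scale-1)·z/height = 1 + (0.32-1)·2/6 = 0.773333
θ = twist·z/height = -284°·2/6 = -94.6667° = -1.652245 rad
cos θ = -0.081359, sin θ = -0.996685 (intermediates below are computed at full precision and shown rounded to 5 d.p.)
v1: (-5,3) → rotate → (3.39685,4.73935) → ×s → (2.62690,3.66510) → (2.63,3.67)
v2: (-4,-2.5) → rotate → (-2.16628,4.19014) → ×s → (-1.67525,3.24037) → (-1.68,3.24)
v3: (-0.5,-5) → rotate → (-4.94275,0.90514) → ×s → (-3.82239,0.69997) → (-3.82,0.70)
v4: (4,-4.5) → rotate → (-4.81052,-3.62063) → ×s → (-3.72013,-2.79995) → (-3.72,-2.80)
v5: (2,5) → rotate → (4.82071,-2.40016) → ×s → (3.72801,-1.85613) → (3.73,-1.86)

Cross-section at z=2: (2.63,3.67) (-1.68,3.24) (-3.82,0.70) (-3.72,-2.80) (3.73,-1.86)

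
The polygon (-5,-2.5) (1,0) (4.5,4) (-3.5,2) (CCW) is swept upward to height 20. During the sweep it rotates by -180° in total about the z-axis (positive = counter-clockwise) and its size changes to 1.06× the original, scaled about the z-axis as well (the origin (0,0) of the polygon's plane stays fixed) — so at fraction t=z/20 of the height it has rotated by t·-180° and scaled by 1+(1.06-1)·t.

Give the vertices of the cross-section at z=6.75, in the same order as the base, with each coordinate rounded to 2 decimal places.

t = z/height = 6.75/20 = 0.3375
s = 1 + (scale-1)·z/height = 1 + (1.06-1)·6.75/20 = 1.020250
θ = twist·z/height = -180°·6.75/20 = -60.7500° = -1.060288 rad
cos θ = 0.488621, sin θ = -0.872496 (intermediates below are computed at full precision and shown rounded to 5 d.p.)
v1: (-5,-2.5) → rotate → (-4.62435,3.14093) → ×s → (-4.71799,3.20453) → (-4.72,3.20)
v2: (1,0) → rotate → (0.48862,-0.87250) → ×s → (0.49852,-0.89016) → (0.50,-0.89)
v3: (4.5,4) → rotate → (5.68878,-1.97175) → ×s → (5.80398,-2.01167) → (5.80,-2.01)
v4: (-3.5,2) → rotate → (0.03482,4.03098) → ×s → (0.03552,4.11261) → (0.04,4.11)

Cross-section at z=6.75: (-4.72,3.20) (0.50,-0.89) (5.80,-2.01) (0.04,4.11)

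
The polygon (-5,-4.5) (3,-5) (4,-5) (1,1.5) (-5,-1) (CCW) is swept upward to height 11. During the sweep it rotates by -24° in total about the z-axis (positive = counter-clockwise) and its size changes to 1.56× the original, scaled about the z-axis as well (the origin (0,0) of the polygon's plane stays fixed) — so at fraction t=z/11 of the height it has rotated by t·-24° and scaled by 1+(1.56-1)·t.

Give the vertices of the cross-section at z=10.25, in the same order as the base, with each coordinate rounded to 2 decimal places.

t = z/height = 10.25/11 = 0.931818
s = 1 + (scale-1)·z/height = 1 + (1.56-1)·10.25/11 = 1.521818
θ = twist·z/height = -24°·10.25/11 = -22.3636° = -0.390319 rad
cos θ = 0.924788, sin θ = -0.380484 (intermediates below are computed at full precision and shown rounded to 5 d.p.)
v1: (-5,-4.5) → rotate → (-6.33611,-2.25913) → ×s → (-9.64241,-3.43798) → (-9.64,-3.44)
v2: (3,-5) → rotate → (0.87195,-5.76539) → ×s → (1.32694,-8.77387) → (1.33,-8.77)
v3: (4,-5) → rotate → (1.79673,-6.14587) → ×s → (2.73430,-9.35290) → (2.73,-9.35)
v4: (1,1.5) → rotate → (1.49551,1.00670) → ×s → (2.27590,1.53201) → (2.28,1.53)
v5: (-5,-1) → rotate → (-5.00442,0.97763) → ×s → (-7.61582,1.48777) → (-7.62,1.49)

Cross-section at z=10.25: (-9.64,-3.44) (1.33,-8.77) (2.73,-9.35) (2.28,1.53) (-7.62,1.49)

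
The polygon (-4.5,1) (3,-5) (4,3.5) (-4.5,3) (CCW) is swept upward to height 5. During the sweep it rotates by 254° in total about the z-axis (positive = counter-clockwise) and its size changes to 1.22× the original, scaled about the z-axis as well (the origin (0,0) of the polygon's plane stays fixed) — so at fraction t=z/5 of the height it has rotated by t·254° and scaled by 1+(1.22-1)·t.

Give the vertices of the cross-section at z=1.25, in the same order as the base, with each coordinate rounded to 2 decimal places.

t = z/height = 1.25/5 = 0.25
s = 1 + (scale-1)·z/height = 1 + (1.22-1)·1.25/5 = 1.055000
θ = twist·z/height = 254°·1.25/5 = 63.5000° = 1.108284 rad
cos θ = 0.446198, sin θ = 0.894934 (intermediates below are computed at full precision and shown rounded to 5 d.p.)
v1: (-4.5,1) → rotate → (-2.90282,-3.58101) → ×s → (-3.06248,-3.77796) → (-3.06,-3.78)
v2: (3,-5) → rotate → (5.81327,0.45381) → ×s → (6.13299,0.47877) → (6.13,0.48)
v3: (4,3.5) → rotate → (-1.34748,5.14143) → ×s → (-1.42159,5.42421) → (-1.42,5.42)
v4: (-4.5,3) → rotate → (-4.69269,-2.68861) → ×s → (-4.95079,-2.83648) → (-4.95,-2.84)

Cross-section at z=1.25: (-3.06,-3.78) (6.13,0.48) (-1.42,5.42) (-4.95,-2.84)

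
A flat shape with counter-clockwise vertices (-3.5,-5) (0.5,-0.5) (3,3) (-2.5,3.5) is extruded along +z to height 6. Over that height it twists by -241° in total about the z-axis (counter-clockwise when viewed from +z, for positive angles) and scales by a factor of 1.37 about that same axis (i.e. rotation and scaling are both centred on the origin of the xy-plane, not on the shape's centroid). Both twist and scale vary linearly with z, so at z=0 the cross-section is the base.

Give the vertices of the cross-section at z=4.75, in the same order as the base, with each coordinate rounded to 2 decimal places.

Cross-section at z=4.75: (5.66,5.50) (-0.51,0.76) (-4.54,-3.08) (2.33,-5.05)

t = z/height = 4.75/6 = 0.791667
s = 1 + (scale-1)·z/height = 1 + (1.37-1)·4.75/6 = 1.292917
θ = twist·z/height = -241°·4.75/6 = -190.7917° = -3.329943 rad
cos θ = -0.982314, sin θ = 0.187238 (intermediates below are computed at full precision and shown rounded to 5 d.p.)
v1: (-3.5,-5) → rotate → (4.37429,4.25624) → ×s → (5.65560,5.50296) → (5.66,5.50)
v2: (0.5,-0.5) → rotate → (-0.39754,0.58478) → ×s → (-0.51398,0.75607) → (-0.51,0.76)
v3: (3,3) → rotate → (-3.50866,-2.38523) → ×s → (-4.53640,-3.08390) → (-4.54,-3.08)
v4: (-2.5,3.5) → rotate → (1.80045,-3.90620) → ×s → (2.32783,-5.05039) → (2.33,-5.05)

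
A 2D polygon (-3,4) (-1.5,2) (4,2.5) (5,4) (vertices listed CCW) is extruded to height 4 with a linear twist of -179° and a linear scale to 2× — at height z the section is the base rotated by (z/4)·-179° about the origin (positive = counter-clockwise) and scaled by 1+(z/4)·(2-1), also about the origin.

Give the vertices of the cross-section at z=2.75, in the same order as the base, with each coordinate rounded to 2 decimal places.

Cross-section at z=2.75: (8.42,0.56) (4.21,0.28) (-0.15,-7.96) (1.05,-10.75)

t = z/height = 2.75/4 = 0.6875
s = 1 + (scale-1)·z/height = 1 + (2-1)·2.75/4 = 1.687500
θ = twist·z/height = -179°·2.75/4 = -123.0625° = -2.147846 rad
cos θ = -0.545554, sin θ = -0.838076 (intermediates below are computed at full precision and shown rounded to 5 d.p.)
v1: (-3,4) → rotate → (4.98896,0.33201) → ×s → (8.41888,0.56027) → (8.42,0.56)
v2: (-1.5,2) → rotate → (2.49448,0.16601) → ×s → (4.20944,0.28014) → (4.21,0.28)
v3: (4,2.5) → rotate → (-0.08702,-4.71619) → ×s → (-0.14685,-7.95857) → (-0.15,-7.96)
v4: (5,4) → rotate → (0.62454,-6.37259) → ×s → (1.05390,-10.75375) → (1.05,-10.75)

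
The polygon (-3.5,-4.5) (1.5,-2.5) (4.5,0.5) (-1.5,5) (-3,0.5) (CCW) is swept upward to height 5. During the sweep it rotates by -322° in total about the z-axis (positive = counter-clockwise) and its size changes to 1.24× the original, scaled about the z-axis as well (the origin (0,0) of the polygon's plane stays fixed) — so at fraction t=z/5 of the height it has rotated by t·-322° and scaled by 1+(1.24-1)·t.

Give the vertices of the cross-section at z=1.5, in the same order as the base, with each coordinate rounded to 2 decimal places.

t = z/height = 1.5/5 = 0.3
s = 1 + (scale-1)·z/height = 1 + (1.24-1)·1.5/5 = 1.072000
θ = twist·z/height = -322°·1.5/5 = -96.6000° = -1.685988 rad
cos θ = -0.114937, sin θ = -0.993373 (intermediates below are computed at full precision and shown rounded to 5 d.p.)
v1: (-3.5,-4.5) → rotate → (-4.06790,3.99402) → ×s → (-4.36079,4.28159) → (-4.36,4.28)
v2: (1.5,-2.5) → rotate → (-2.65584,-1.20272) → ×s → (-2.84706,-1.28931) → (-2.85,-1.29)
v3: (4.5,0.5) → rotate → (-0.02053,-4.52765) → ×s → (-0.02201,-4.85364) → (-0.02,-4.85)
v4: (-1.5,5) → rotate → (5.13927,0.91537) → ×s → (5.50930,0.98128) → (5.51,0.98)
v5: (-3,0.5) → rotate → (0.84150,2.92265) → ×s → (0.90209,3.13308) → (0.90,3.13)

Cross-section at z=1.5: (-4.36,4.28) (-2.85,-1.29) (-0.02,-4.85) (5.51,0.98) (0.90,3.13)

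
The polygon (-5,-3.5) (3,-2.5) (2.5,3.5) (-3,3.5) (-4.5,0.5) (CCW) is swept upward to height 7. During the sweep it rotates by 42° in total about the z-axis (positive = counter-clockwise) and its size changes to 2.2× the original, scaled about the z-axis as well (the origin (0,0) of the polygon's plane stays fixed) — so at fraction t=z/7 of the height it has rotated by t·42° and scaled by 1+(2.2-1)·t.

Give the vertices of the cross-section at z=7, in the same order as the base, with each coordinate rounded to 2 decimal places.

Cross-section at z=7: (-3.02,-13.08) (8.58,0.33) (-1.07,9.40) (-10.06,1.31) (-8.09,-5.81)

t = z/height = 7/7 = 1
s = 1 + (scale-1)·z/height = 1 + (2.2-1)·7/7 = 2.200000
θ = twist·z/height = 42°·7/7 = 42.0000° = 0.733038 rad
cos θ = 0.743145, sin θ = 0.669131 (intermediates below are computed at full precision and shown rounded to 5 d.p.)
v1: (-5,-3.5) → rotate → (-1.37377,-5.94666) → ×s → (-3.02229,-13.08265) → (-3.02,-13.08)
v2: (3,-2.5) → rotate → (3.90226,0.14953) → ×s → (8.58497,0.32897) → (8.58,0.33)
v3: (2.5,3.5) → rotate → (-0.48410,4.27383) → ×s → (-1.06501,9.40243) → (-1.07,9.40)
v4: (-3,3.5) → rotate → (-4.57139,0.59362) → ×s → (-10.05706,1.30595) → (-10.06,1.31)
v5: (-4.5,0.5) → rotate → (-3.67872,-2.63952) → ×s → (-8.09318,-5.80693) → (-8.09,-5.81)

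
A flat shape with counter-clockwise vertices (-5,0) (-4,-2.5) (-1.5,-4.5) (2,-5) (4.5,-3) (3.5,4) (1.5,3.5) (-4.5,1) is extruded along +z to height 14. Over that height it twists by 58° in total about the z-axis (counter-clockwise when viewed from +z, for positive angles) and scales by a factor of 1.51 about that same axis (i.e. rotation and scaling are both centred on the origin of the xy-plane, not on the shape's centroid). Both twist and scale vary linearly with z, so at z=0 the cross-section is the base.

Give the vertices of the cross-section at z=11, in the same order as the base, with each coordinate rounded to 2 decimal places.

Cross-section at z=11: (-4.90,-5.00) (-1.42,-6.45) (3.03,-5.91) (6.96,-2.90) (7.41,1.56) (-0.57,7.42) (-2.03,4.93) (-5.41,-3.52)

t = z/height = 11/14 = 0.785714
s = 1 + (scale-1)·z/height = 1 + (1.51-1)·11/14 = 1.400714
θ = twist·z/height = 58°·11/14 = 45.5714° = 0.795371 rad
cos θ = 0.700020, sin θ = 0.714124 (intermediates below are computed at full precision and shown rounded to 5 d.p.)
v1: (-5,0) → rotate → (-3.50010,-3.57062) → ×s → (-4.90264,-5.00142) → (-4.90,-5.00)
v2: (-4,-2.5) → rotate → (-1.01477,-4.60654) → ×s → (-1.42140,-6.45245) → (-1.42,-6.45)
v3: (-1.5,-4.5) → rotate → (2.16353,-4.22127) → ×s → (3.03048,-5.91280) → (3.03,-5.91)
v4: (2,-5) → rotate → (4.97066,-2.07185) → ×s → (6.96247,-2.90207) → (6.96,-2.90)
v5: (4.5,-3) → rotate → (5.29246,1.11350) → ×s → (7.41322,1.55969) → (7.41,1.56)
v6: (3.5,4) → rotate → (-0.40643,5.29951) → ×s → (-0.56929,7.42310) → (-0.57,7.42)
v7: (1.5,3.5) → rotate → (-1.44940,3.52125) → ×s → (-2.03020,4.93227) → (-2.03,4.93)
v8: (-4.5,1) → rotate → (-3.86421,-2.51354) → ×s → (-5.41266,-3.52075) → (-5.41,-3.52)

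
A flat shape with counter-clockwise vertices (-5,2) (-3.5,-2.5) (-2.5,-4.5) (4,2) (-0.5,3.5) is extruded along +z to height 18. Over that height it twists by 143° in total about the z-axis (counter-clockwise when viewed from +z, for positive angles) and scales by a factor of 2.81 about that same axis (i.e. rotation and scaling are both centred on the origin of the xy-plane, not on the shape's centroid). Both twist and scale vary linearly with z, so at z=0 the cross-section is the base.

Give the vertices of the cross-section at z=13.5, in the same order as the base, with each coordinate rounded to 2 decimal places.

t = z/height = 13.5/18 = 0.75
s = 1 + (scale-1)·z/height = 1 + (2.81-1)·13.5/18 = 2.357500
θ = twist·z/height = 143°·13.5/18 = 107.2500° = 1.871866 rad
cos θ = -0.296542, sin θ = 0.955020 (intermediates below are computed at full precision and shown rounded to 5 d.p.)
v1: (-5,2) → rotate → (-0.42733,-5.36818) → ×s → (-1.00744,-12.65549) → (-1.01,-12.66)
v2: (-3.5,-2.5) → rotate → (3.42545,-2.60122) → ×s → (8.07549,-6.13237) → (8.08,-6.13)
v3: (-2.5,-4.5) → rotate → (5.03894,-1.05311) → ×s → (11.87931,-2.48271) → (11.88,-2.48)
v4: (4,2) → rotate → (-3.09621,3.22700) → ×s → (-7.29931,7.60764) → (-7.30,7.61)
v5: (-0.5,3.5) → rotate → (-3.19430,-1.51541) → ×s → (-7.53056,-3.57257) → (-7.53,-3.57)

Cross-section at z=13.5: (-1.01,-12.66) (8.08,-6.13) (11.88,-2.48) (-7.30,7.61) (-7.53,-3.57)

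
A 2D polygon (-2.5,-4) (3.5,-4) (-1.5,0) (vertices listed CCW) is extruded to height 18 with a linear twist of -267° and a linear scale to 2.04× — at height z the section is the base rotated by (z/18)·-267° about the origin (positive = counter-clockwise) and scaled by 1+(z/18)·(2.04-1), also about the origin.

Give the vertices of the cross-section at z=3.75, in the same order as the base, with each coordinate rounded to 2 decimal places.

t = z/height = 3.75/18 = 0.208333
s = 1 + (scale-1)·z/height = 1 + (2.04-1)·3.75/18 = 1.216667
θ = twist·z/height = -267°·3.75/18 = -55.6250° = -0.970839 rad
cos θ = 0.564607, sin θ = -0.825360 (intermediates below are computed at full precision and shown rounded to 5 d.p.)
v1: (-2.5,-4) → rotate → (-4.71296,-0.19503) → ×s → (-5.73410,-0.23728) → (-5.73,-0.24)
v2: (3.5,-4) → rotate → (-1.32532,-5.14719) → ×s → (-1.61247,-6.26241) → (-1.61,-6.26)
v3: (-1.5,0) → rotate → (-0.84691,1.23804) → ×s → (-1.03041,1.50628) → (-1.03,1.51)

Cross-section at z=3.75: (-5.73,-0.24) (-1.61,-6.26) (-1.03,1.51)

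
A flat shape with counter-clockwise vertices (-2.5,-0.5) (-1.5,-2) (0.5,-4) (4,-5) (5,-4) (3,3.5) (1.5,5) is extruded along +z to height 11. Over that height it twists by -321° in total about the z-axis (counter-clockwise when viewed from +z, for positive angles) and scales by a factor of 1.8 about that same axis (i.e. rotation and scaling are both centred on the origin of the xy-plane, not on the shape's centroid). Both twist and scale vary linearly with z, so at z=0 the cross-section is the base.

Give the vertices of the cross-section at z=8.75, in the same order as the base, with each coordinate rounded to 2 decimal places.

Cross-section at z=8.75: (1.83,-3.75) (3.79,-1.55) (6.13,2.45) (6.26,8.40) (4.26,9.57) (-6.78,3.30) (-8.54,0.30)

t = z/height = 8.75/11 = 0.795455
s = 1 + (scale-1)·z/height = 1 + (1.8-1)·8.75/11 = 1.636364
θ = twist·z/height = -321°·8.75/11 = -255.3409° = -4.456540 rad
cos θ = -0.253067, sin θ = 0.967449 (intermediates below are computed at full precision and shown rounded to 5 d.p.)
v1: (-2.5,-0.5) → rotate → (1.11639,-2.29209) → ×s → (1.82682,-3.75069) → (1.83,-3.75)
v2: (-1.5,-2) → rotate → (2.31450,-0.94504) → ×s → (3.78736,-1.54643) → (3.79,-1.55)
v3: (0.5,-4) → rotate → (3.74326,1.49599) → ×s → (6.12534,2.44799) → (6.13,2.45)
v4: (4,-5) → rotate → (3.82497,5.13513) → ×s → (6.25905,8.40294) → (6.26,8.40)
v5: (5,-4) → rotate → (2.60446,5.84951) → ×s → (4.26184,9.57193) → (4.26,9.57)
v6: (3,3.5) → rotate → (-4.14527,2.01661) → ×s → (-6.78317,3.29991) → (-6.78,3.30)
v7: (1.5,5) → rotate → (-5.21684,0.18584) → ×s → (-8.53665,0.30410) → (-8.54,0.30)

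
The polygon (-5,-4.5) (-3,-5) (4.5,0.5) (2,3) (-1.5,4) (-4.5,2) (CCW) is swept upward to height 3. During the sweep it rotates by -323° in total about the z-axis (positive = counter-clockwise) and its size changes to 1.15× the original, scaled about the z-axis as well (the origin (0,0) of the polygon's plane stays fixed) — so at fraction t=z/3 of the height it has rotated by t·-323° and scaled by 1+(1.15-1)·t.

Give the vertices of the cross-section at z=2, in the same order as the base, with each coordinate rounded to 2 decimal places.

Cross-section at z=2: (7.35,0.86) (5.87,2.58) (-4.36,2.41) (-3.70,-1.42) (-1.20,-4.54) (2.77,-4.66)

t = z/height = 2/3 = 0.666667
s = 1 + (scale-1)·z/height = 1 + (1.15-1)·2/3 = 1.100000
θ = twist·z/height = -323°·2/3 = -215.3333° = -3.758276 rad
cos θ = -0.815801, sin θ = 0.578332 (intermediates below are computed at full precision and shown rounded to 5 d.p.)
v1: (-5,-4.5) → rotate → (6.68150,0.77944) → ×s → (7.34965,0.85739) → (7.35,0.86)
v2: (-3,-5) → rotate → (5.33907,2.34401) → ×s → (5.87297,2.57841) → (5.87,2.58)
v3: (4.5,0.5) → rotate → (-3.96027,2.19459) → ×s → (-4.35630,2.41405) → (-4.36,2.41)
v4: (2,3) → rotate → (-3.36660,-1.29074) → ×s → (-3.70326,-1.41981) → (-3.70,-1.42)
v5: (-1.5,4) → rotate → (-1.08963,-4.13070) → ×s → (-1.19859,-4.54377) → (-1.20,-4.54)
v6: (-4.5,2) → rotate → (2.51444,-4.23410) → ×s → (2.76589,-4.65751) → (2.77,-4.66)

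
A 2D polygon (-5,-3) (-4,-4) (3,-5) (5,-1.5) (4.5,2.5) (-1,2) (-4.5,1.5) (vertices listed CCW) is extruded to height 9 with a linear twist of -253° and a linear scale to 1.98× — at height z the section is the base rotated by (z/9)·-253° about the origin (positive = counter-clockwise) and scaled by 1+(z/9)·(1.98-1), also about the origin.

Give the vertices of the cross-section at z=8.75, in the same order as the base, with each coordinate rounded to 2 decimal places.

Cross-section at z=8.75: (9.33,-6.53) (10.31,-3.95) (6.53,9.33) (-1.30,10.11) (-8.04,6.04) (-2.77,-3.37) (0.90,-9.22)

t = z/height = 8.75/9 = 0.972222
s = 1 + (scale-1)·z/height = 1 + (1.98-1)·8.75/9 = 1.952778
θ = twist·z/height = -253°·8.75/9 = -245.9722° = -4.293025 rad
cos θ = -0.407179, sin θ = 0.913348 (intermediates below are computed at full precision and shown rounded to 5 d.p.)
v1: (-5,-3) → rotate → (4.77594,-3.34520) → ×s → (9.32635,-6.53244) → (9.33,-6.53)
v2: (-4,-4) → rotate → (5.28211,-2.02467) → ×s → (10.31479,-3.95374) → (10.31,-3.95)
v3: (3,-5) → rotate → (3.34520,4.77594) → ×s → (6.53244,9.32635) → (6.53,9.33)
v4: (5,-1.5) → rotate → (-0.66588,5.17751) → ×s → (-1.30031,10.11053) → (-1.30,10.11)
v5: (4.5,2.5) → rotate → (-4.11568,3.09212) → ×s → (-8.03700,6.03822) → (-8.04,6.04)
v6: (-1,2) → rotate → (-1.41952,-1.72771) → ×s → (-2.77200,-3.37383) → (-2.77,-3.37)
v7: (-4.5,1.5) → rotate → (0.46229,-4.72084) → ×s → (0.90274,-9.21874) → (0.90,-9.22)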